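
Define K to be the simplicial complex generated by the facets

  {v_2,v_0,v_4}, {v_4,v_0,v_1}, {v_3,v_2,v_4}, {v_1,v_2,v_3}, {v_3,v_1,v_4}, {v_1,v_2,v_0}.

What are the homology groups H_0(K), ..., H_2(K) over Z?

Take the total order v_0 < v_1 < v_2 < v_3 < v_4 on the vertex set. Then K (dimension 2) consists of the simplices:

  0-simplices (5): [v_0], [v_1], [v_2], [v_3], [v_4]
  1-simplices (9): [v_0,v_1], [v_0,v_2], [v_0,v_4], [v_1,v_2], [v_1,v_3], [v_1,v_4], [v_2,v_3], [v_2,v_4], [v_3,v_4]
  2-simplices (6): [v_0,v_1,v_2], [v_0,v_1,v_4], [v_0,v_2,v_4], [v_1,v_2,v_3], [v_1,v_3,v_4], [v_2,v_3,v_4]

giving chain groups C_0 ≅ Z^5, C_1 ≅ Z^9, C_2 ≅ Z^6.

Boundary ∂_1: C_1 → C_0 sends each edge [p,q] (with p < q) to q − p. For instance
  ∂[v_1,v_2] = [v_2] − [v_1].
This gives a 5×9 integer matrix of rank 4; reducing to Smith normal form yields diagonal entries (1,1,1,1).

The boundary map ∂_2: C_2 → C_1 sends each 2-simplex [p,q,r] to [q,r] − [p,r] + [p,q]. For instance
  ∂[v_1,v_2,v_3] = [v_2,v_3] − [v_1,v_3] + [v_1,v_2],
  ∂[v_0,v_1,v_2] = [v_1,v_2] − [v_0,v_2] + [v_0,v_1].
This gives a 9×6 integer matrix of rank 5; reducing to Smith normal form yields diagonal entries (1,1,1,1,1).

Reading off H_k = ker ∂_k / im ∂_{k+1}:

  H_0: rank C_0 − rank ∂_1 = 5 − 4 = 1, and the invariant factors of ∂_1 are all 1, so H_0 = Z.
  H_1: rank ker ∂_1 − rank ∂_2 = (9 − 4) − 5 = 0, and the invariant factors of ∂_2 are all 1, so H_1 = 0.
  H_2: rank ker ∂_2 − rank ∂_3 = (6 − 5) − 0 = 1, and there is no ∂_3, so H_2 = Z.

H_0 ≅ Z,  H_1 = 0,  H_2 ≅ Z.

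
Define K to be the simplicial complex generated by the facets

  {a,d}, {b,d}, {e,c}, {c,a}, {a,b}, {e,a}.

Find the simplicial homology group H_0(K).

H_0 = Z.

Take the total order a < b < c < d < e on the vertex set. Then K (dimension 1) consists of the simplices:

  0-simplices (5): a, b, c, d, e
  1-simplices (6): ab, ac, ad, ae, bd, ce

so the chain groups are C_0 ≅ Z^5, C_1 ≅ Z^6.

Boundary ∂_1: C_1 → C_0 maps an edge to its endpoints' difference, ∂[p,q] = q − p. For instance
  ∂ce = e − c.
As a 5×6 matrix over Z this has rank 4, with invariant factors (1,1,1,1).

Reading off H_k = ker ∂_k / im ∂_{k+1}:

  H_0: rank C_0 − rank ∂_1 = 5 − 4 = 1, and the invariant factors of ∂_1 are all 1, so H_0 = Z.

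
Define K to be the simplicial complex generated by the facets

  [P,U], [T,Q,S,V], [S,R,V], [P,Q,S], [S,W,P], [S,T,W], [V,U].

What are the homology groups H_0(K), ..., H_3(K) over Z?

H_0 = Z,  H_1 = Z,  H_2 = 0,  H_3 = 0.

Take the total order P < Q < R < S < T < U < V < W on the vertex set. Then K (dimension 3) consists of the simplices:

  0-simplices (8): P, Q, R, S, T, U, V, W
  1-simplices (15): PQ, PS, PU, PW, QS, QT, QV, RS, RV, ST, SV, SW, TV, TW, UV
  2-simplices (8): PQS, PSW, QST, QSV, QTV, RSV, STV, STW
  3-simplices (1): QSTV

Hence C_0 ≅ Z^8, C_1 ≅ Z^15, C_2 ≅ Z^8, C_3 ≅ Z^1.

∂_1: C_1 → C_0 maps an edge to its endpoints' difference, ∂[p,q] = q − p. For instance
  ∂PW = W − P.
The resulting 8×15 matrix has rank 7, and its Smith normal form has invariant factors (1,1,1,1,1,1,1).

The boundary map ∂_2: C_2 → C_1 acts by ∂[p,q,r] = [q,r] − [p,r] + [p,q]. For instance
  ∂RSV = SV − RV + RS,
  ∂QTV = TV − QV + QT.
The resulting 15×8 matrix has rank 7, and its Smith normal form has invariant factors (1,1,1,1,1,1,1).

∂_3: C_3 → C_2 sends each 3-simplex σ to the alternating sum Σ_i (−1)^i (σ with its i-th vertex removed). For instance
  ∂QSTV = STV − QTV + QSV − QST.
The resulting 8×1 matrix has rank 1, and its Smith normal form has invariant factors (1).

Computing H_k = (kernel of ∂_k) / (image of ∂_{k+1}):

  H_0: rank C_0 − rank ∂_1 = 8 − 7 = 1, and the invariant factors of ∂_1 are all 1, so H_0 = Z.
  H_1: rank ker ∂_1 − rank ∂_2 = (15 − 7) − 7 = 1, and the invariant factors of ∂_2 are all 1, so H_1 = Z.
  H_2: rank ker ∂_2 − rank ∂_3 = (8 − 7) − 1 = 0, and the invariant factors of ∂_3 are all 1, so H_2 = 0.
  H_3: rank ker ∂_3 − rank ∂_4 = (1 − 1) − 0 = 0, and there is no ∂_4, so H_3 = 0.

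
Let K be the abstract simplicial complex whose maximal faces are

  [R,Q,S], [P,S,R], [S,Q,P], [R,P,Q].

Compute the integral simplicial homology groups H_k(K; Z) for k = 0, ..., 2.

H_0 = Z,  H_1 = 0,  H_2 = Z.

K has 4 vertices, 6 edges, 4 triangles.
rank ∂_0 = 0, rank ∂_1 = 3 ⇒ b_0 = 4 − 0 − 3 = 1; all invariant factors of ∂_1 are 1 so no torsion. So H_0 ≅ Z.
rank ∂_1 = 3, rank ∂_2 = 3 ⇒ b_1 = 6 − 3 − 3 = 0; all invariant factors of ∂_2 are 1 so no torsion. So H_1 ≅ 0.
rank ∂_2 = 3, rank ∂_3 = 0 ⇒ b_2 = 4 − 3 − 0 = 1. So H_2 ≅ Z.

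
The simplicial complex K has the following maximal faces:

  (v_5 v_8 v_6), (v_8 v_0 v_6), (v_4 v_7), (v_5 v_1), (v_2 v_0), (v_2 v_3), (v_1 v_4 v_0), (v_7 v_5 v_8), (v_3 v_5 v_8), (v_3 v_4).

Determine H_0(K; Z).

We work with the vertex ordering v_0 < v_1 < v_2 < v_3 < v_4 < v_5 < v_6 < v_7 < v_8. The simplices of K, each written with vertices in increasing order, are:

  0-simplices (9): [v_0], [v_1], [v_2], [v_3], [v_4], [v_5], [v_6], [v_7], [v_8]
  1-simplices (17): (17 of them)
  2-simplices (5): [v_0,v_1,v_4], [v_0,v_6,v_8], [v_3,v_5,v_8], [v_5,v_6,v_8], [v_5,v_7,v_8]

so the chain groups are C_0 ≅ Z^9, C_1 ≅ Z^17, C_2 ≅ Z^5.

The boundary map ∂_1: C_1 → C_0 sends each edge [p,q] (with p < q) to q − p. For instance
  ∂[v_3,v_8] = [v_8] − [v_3].
The resulting 9×17 matrix has rank 8, and its Smith normal form has invariant factors (1,1,1,1,1,1,1,1).

The boundary map ∂_2: C_2 → C_1 acts by ∂[p,q,r] = [q,r] − [p,r] + [p,q]. For instance
  ∂[v_0,v_6,v_8] = [v_6,v_8] − [v_0,v_8] + [v_0,v_6],
  ∂[v_3,v_5,v_8] = [v_5,v_8] − [v_3,v_8] + [v_3,v_5].
The 17×5 boundary matrix has rank 5 and Smith normal form diag(1,1,1,1,1).

Reading off H_k = ker ∂_k / im ∂_{k+1}:

  H_0: rank C_0 − rank ∂_1 = 9 − 8 = 1, and the invariant factors of ∂_1 are all 1, so H_0 = Z.

H_0 = Z.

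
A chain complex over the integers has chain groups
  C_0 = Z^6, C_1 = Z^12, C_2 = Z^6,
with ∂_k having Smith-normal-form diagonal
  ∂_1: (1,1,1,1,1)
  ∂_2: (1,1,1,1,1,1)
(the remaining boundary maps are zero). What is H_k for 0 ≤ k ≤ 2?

H_0 = Z,  H_1 = Z,  H_2 = 0.

H_0: b_0 = 6 − 0 − 5 = 1; torsion from ∂_1 factors > 1: none. So H_0 = Z.
H_1: b_1 = 12 − 5 − 6 = 1; torsion from ∂_2 factors > 1: none. So H_1 = Z.
H_2: b_2 = 6 − 6 − 0 = 0; torsion from ∂_3 factors > 1: none. So H_2 = 0.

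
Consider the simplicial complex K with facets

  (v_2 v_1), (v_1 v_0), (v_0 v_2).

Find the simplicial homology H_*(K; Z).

Order the vertices as v_0 < v_1 < v_2. Listing each simplex with vertices in this order, K has dimension 1 with simplices:

  0-simplices (3): [v_0], [v_1], [v_2]
  1-simplices (3): [v_0,v_1], [v_0,v_2], [v_1,v_2]

giving chain groups C_0 ≅ Z^3, C_1 ≅ Z^3.

Boundary ∂_1: C_1 → C_0 maps an edge to its endpoints' difference, ∂[p,q] = q − p. For instance
  ∂[v_0,v_1] = [v_1] − [v_0].
This gives a 3×3 integer matrix of rank 2; reducing to Smith normal form yields diagonal entries (1,1).

Now H_k = ker ∂_k / im ∂_{k+1}, so:

  H_0: rank C_0 − rank ∂_1 = 3 − 2 = 1, and the invariant factors of ∂_1 are all 1, so H_0 ≅ Z.
  H_1: rank ker ∂_1 − rank ∂_2 = (3 − 2) − 0 = 1, and there is no ∂_2, so H_1 ≅ Z.

As a check, the Euler characteristic is 3 − 3 = 0, which agrees with 1 − 1 = 0.

H_0 = Z,  H_1 = Z.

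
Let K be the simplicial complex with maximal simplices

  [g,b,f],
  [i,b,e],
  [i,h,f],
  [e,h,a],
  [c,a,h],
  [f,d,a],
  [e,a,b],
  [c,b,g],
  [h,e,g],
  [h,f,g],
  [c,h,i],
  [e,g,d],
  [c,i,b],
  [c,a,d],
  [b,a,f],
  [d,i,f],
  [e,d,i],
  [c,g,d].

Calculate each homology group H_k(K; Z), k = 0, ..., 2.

Order the vertices as a < b < c < d < e < f < g < h < i. Listing each simplex with vertices in this order, K has dimension 2 with simplices:

  0-simplices (9): a, b, c, d, e, f, g, h, i
  1-simplices (27): ab, ac, ad, ae, af, ah, bc, be, bf, bg, bi, cd, cg, ch, ci, de, df, dg, di, eg, eh, ei, fg, fh, fi, gh, hi
  2-simplices (18): abe, abf, acd, ach, adf, aeh, bcg, bci, bei, bfg, cdg, chi, deg, dei, dfi, egh, fgh, fhi

giving chain groups C_0 ≅ Z^9, C_1 ≅ Z^27, C_2 ≅ Z^18.

Boundary ∂_1: C_1 → C_0 is given by ∂[p,q] = [q] − [p].
This gives a 9×27 integer matrix of rank 8; reducing to Smith normal form yields diagonal entries (1,1,1,1,1,1,1,1).

Boundary ∂_2: C_2 → C_1 acts by ∂[p,q,r] = [q,r] − [p,r] + [p,q]. For instance
  ∂acd = cd − ad + ac,
  ∂fhi = hi − fi + fh.
The resulting 27×18 matrix has rank 17, and its Smith normal form has invariant factors (1,1,1,1,1,1,1,1,1,1,1,1,1,1,1,1,1).

Reading off H_k = ker ∂_k / im ∂_{k+1}:

  H_0: rank C_0 − rank ∂_1 = 9 − 8 = 1, and the invariant factors of ∂_1 are all 1, so H_0 ≅ Z.
  H_1: rank ker ∂_1 − rank ∂_2 = (27 − 8) − 17 = 2, and the invariant factors of ∂_2 are all 1, so H_1 ≅ Z^2.
  H_2: rank ker ∂_2 − rank ∂_3 = (18 − 17) − 0 = 1, and there is no ∂_3, so H_2 ≅ Z.

H_0 = Z,  H_1 = Z^2,  H_2 = Z.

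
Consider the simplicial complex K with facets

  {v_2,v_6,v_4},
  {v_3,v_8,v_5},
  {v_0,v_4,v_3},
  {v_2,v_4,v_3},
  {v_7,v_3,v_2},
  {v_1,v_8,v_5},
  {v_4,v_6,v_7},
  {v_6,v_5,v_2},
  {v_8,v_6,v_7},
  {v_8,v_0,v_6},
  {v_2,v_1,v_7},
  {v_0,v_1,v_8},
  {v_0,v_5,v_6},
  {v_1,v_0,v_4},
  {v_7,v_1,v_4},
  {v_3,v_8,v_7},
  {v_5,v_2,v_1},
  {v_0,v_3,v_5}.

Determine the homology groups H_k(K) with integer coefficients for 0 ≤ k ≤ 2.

H_0 = Z,  H_1 = Z ⊕ Z/2Z,  H_2 = 0.

Order the vertices as v_0 < v_1 < v_2 < v_3 < v_4 < v_5 < v_6 < v_7 < v_8. Listing each simplex with vertices in this order, K has dimension 2 with simplices:

  0-simplices (9): [v_0], [v_1], [v_2], [v_3], [v_4], [v_5], [v_6], [v_7], [v_8]
  1-simplices (27): (27 of them)
  2-simplices (18): (18 of them)

Hence C_0 ≅ Z^9, C_1 ≅ Z^27, C_2 ≅ Z^18.

The boundary map ∂_1: C_1 → C_0 maps an edge to its endpoints' difference, ∂[p,q] = q − p.
The 9×27 boundary matrix has rank 8 and Smith normal form diag(1,1,1,1,1,1,1,1).

The boundary map ∂_2: C_2 → C_1 maps a triangle to the signed sum of its edges. For instance
  ∂[v_1,v_2,v_7] = [v_2,v_7] − [v_1,v_7] + [v_1,v_2],
  ∂[v_4,v_6,v_7] = [v_6,v_7] − [v_4,v_7] + [v_4,v_6].
As a 27×18 matrix over Z this has rank 18, with invariant factors (1,1,1,1,1,1,1,1,1,1,1,1,1,1,1,1,1,2).

From H_k ≅ ker(∂_k) / im(∂_{k+1}) we obtain:

  H_0: rank C_0 − rank ∂_1 = 9 − 8 = 1, and the invariant factors of ∂_1 are all 1, so H_0 = Z.
  H_1: rank ker ∂_1 − rank ∂_2 = (27 − 8) − 18 = 1, and ∂_2 has invariant factor 2 > 1, so H_1 = Z ⊕ Z/2Z.
  H_2: rank ker ∂_2 − rank ∂_3 = (18 − 18) − 0 = 0, and there is no ∂_3, so H_2 = 0.

(K is a triangulation of the Klein bottle.)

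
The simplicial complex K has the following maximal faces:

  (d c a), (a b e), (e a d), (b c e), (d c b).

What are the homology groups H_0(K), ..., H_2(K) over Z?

H_0 ≅ Z,  H_1 ≅ Z,  H_2 = 0.

We work with the vertex ordering a < b < c < d < e. The simplices of K, each written with vertices in increasing order, are:

  0-simplices (5): a, b, c, d, e
  1-simplices (10): ab, ac, ad, ae, bc, bd, be, cd, ce, de
  2-simplices (5): abe, acd, ade, bcd, bce

giving chain groups C_0 ≅ Z^5, C_1 ≅ Z^10, C_2 ≅ Z^5.

Boundary ∂_1: C_1 → C_0 is given by ∂[p,q] = [q] − [p]. For instance
  ∂be = e − b.
This gives a 5×10 integer matrix of rank 4; reducing to Smith normal form yields diagonal entries (1,1,1,1).

Boundary ∂_2: C_2 → C_1 acts by ∂[p,q,r] = [q,r] − [p,r] + [p,q]. For instance
  ∂bcd = cd − bd + bc,
  ∂ade = de − ae + ad.
The 10×5 boundary matrix has rank 5 and Smith normal form diag(1,1,1,1,1).

Computing H_k = (kernel of ∂_k) / (image of ∂_{k+1}):

  H_0: rank C_0 − rank ∂_1 = 5 − 4 = 1, and the invariant factors of ∂_1 are all 1, so H_0 = Z.
  H_1: rank ker ∂_1 − rank ∂_2 = (10 − 4) − 5 = 1, and the invariant factors of ∂_2 are all 1, so H_1 = Z.
  H_2: rank ker ∂_2 − rank ∂_3 = (5 − 5) − 0 = 0, and there is no ∂_3, so H_2 = 0.

As a check, the Euler characteristic is 5 − 10 + 5 = 0, which agrees with 1 − 1 + 0 = 0.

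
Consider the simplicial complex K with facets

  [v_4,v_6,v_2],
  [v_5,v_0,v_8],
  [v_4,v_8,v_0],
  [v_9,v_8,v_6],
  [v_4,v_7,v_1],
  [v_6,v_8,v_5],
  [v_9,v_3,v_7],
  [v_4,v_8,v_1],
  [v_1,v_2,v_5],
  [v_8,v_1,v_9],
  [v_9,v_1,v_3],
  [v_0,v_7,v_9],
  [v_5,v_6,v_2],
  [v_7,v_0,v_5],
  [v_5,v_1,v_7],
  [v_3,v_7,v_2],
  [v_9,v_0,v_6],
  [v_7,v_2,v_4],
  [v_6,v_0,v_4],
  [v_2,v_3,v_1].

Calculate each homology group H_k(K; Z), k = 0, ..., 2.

Take the total order v_0 < v_1 < v_2 < v_3 < v_4 < v_5 < v_6 < v_7 < v_8 < v_9 on the vertex set. Then K (dimension 2) consists of the simplices:

  0-simplices (10): [v_0], [v_1], [v_2], [v_3], [v_4], [v_5], [v_6], [v_7], [v_8], [v_9]
  1-simplices (30): (30 of them)
  2-simplices (20): (20 of them)

giving chain groups C_0 ≅ Z^10, C_1 ≅ Z^30, C_2 ≅ Z^20.

Boundary ∂_1: C_1 → C_0 sends each edge [p,q] (with p < q) to q − p.
As a 10×30 matrix over Z this has rank 9, with invariant factors (1,1,1,1,1,1,1,1,1).

The boundary map ∂_2: C_2 → C_1 maps a triangle to the signed sum of its edges. For instance
  ∂[v_2,v_4,v_7] = [v_4,v_7] − [v_2,v_7] + [v_2,v_4],
  ∂[v_1,v_2,v_5] = [v_2,v_5] − [v_1,v_5] + [v_1,v_2].
As a 30×20 matrix over Z this has rank 20, with invariant factors (1,1,1,1,1,1,1,1,1,1,1,1,1,1,1,1,1,1,1,2).

Reading off H_k = ker ∂_k / im ∂_{k+1}:

  H_0: rank C_0 − rank ∂_1 = 10 − 9 = 1, and the invariant factors of ∂_1 are all 1, so H_0 ≅ Z.
  H_1: rank ker ∂_1 − rank ∂_2 = (30 − 9) − 20 = 1, and ∂_2 has invariant factor 2 > 1, so H_1 ≅ Z ⊕ Z/2.
  H_2: rank ker ∂_2 − rank ∂_3 = (20 − 20) − 0 = 0, and there is no ∂_3, so H_2 ≅ 0.

As a check, the Euler characteristic is 10 − 30 + 20 = 0, which agrees with 1 − 1 + 0 = 0.

H_0 ≅ Z,  H_1 ≅ Z ⊕ Z/2,  H_2 = 0.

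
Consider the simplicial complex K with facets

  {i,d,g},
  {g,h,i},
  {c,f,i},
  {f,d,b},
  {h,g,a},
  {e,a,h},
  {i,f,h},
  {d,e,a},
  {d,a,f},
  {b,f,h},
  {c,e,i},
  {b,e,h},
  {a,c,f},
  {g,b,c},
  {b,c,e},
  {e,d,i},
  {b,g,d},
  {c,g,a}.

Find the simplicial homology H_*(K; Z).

Fix the vertex order a < b < c < d < e < f < g < h < i and write every simplex with vertices in increasing order. Then dim K = 2 and the simplices of K are:

  0-simplices (9): a, b, c, d, e, f, g, h, i
  1-simplices (27): ac, ad, ae, af, ag, ah, bc, bd, be, bf, bg, bh, ce, cf, cg, ci, de, df, dg, di, eh, ei, fh, fi, gh, gi, hi
  2-simplices (18): acf, acg, ade, adf, aeh, agh, bce, bcg, bdf, bdg, beh, bfh, cei, cfi, dei, dgi, fhi, ghi

giving chain groups C_0 ≅ Z^9, C_1 ≅ Z^27, C_2 ≅ Z^18.

Boundary ∂_1: C_1 → C_0 maps an edge to its endpoints' difference, ∂[p,q] = q − p. For instance
  ∂bf = f − b.
As a 9×27 matrix over Z this has rank 8, with invariant factors (1,1,1,1,1,1,1,1).

Boundary ∂_2: C_2 → C_1 maps a triangle to the signed sum of its edges. For instance
  ∂acg = cg − ag + ac,
  ∂bce = ce − be + bc.
The resulting 27×18 matrix has rank 17, and its Smith normal form has invariant factors (1,1,1,1,1,1,1,1,1,1,1,1,1,1,1,1,1).

From H_k ≅ ker(∂_k) / im(∂_{k+1}) we obtain:

  H_0: rank C_0 − rank ∂_1 = 9 − 8 = 1, and the invariant factors of ∂_1 are all 1, so H_0 = Z.
  H_1: rank ker ∂_1 − rank ∂_2 = (27 − 8) − 17 = 2, and the invariant factors of ∂_2 are all 1, so H_1 = Z^2.
  H_2: rank ker ∂_2 − rank ∂_3 = (18 − 17) − 0 = 1, and there is no ∂_3, so H_2 = Z.

H_0 = Z,  H_1 = Z^2,  H_2 = Z.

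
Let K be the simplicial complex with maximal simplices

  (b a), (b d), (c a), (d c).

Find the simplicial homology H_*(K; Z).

H_0 = Z,  H_1 = Z.

Fix the vertex order a < b < c < d and write every simplex with vertices in increasing order. Then dim K = 1 and the simplices of K are:

  0-simplices (4): a, b, c, d
  1-simplices (4): ab, ac, bd, cd

so the chain groups are C_0 ≅ Z^4, C_1 ≅ Z^4.

∂_1: C_1 → C_0 is given by ∂[p,q] = [q] − [p]. For instance
  ∂ab = b − a.
This gives a 4×4 integer matrix of rank 3; reducing to Smith normal form yields diagonal entries (1,1,1).

From H_k ≅ ker(∂_k) / im(∂_{k+1}) we obtain:

  H_0: rank C_0 − rank ∂_1 = 4 − 3 = 1, and the invariant factors of ∂_1 are all 1, so H_0 ≅ Z.
  H_1: rank ker ∂_1 − rank ∂_2 = (4 − 3) − 0 = 1, and there is no ∂_2, so H_1 ≅ Z.

(K is a triangulation of the circle S^1.)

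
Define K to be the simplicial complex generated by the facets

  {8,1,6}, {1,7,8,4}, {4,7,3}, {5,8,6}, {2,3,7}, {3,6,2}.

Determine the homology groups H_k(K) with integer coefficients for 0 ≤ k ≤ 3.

We work with the vertex ordering 1 < 2 < 3 < 4 < 5 < 6 < 7 < 8. The simplices of K, each written with vertices in increasing order, are:

  0-simplices (8): [1], [2], [3], [4], [5], [6], [7], [8]
  1-simplices (16): [1,4], [1,6], [1,7], [1,8], [2,3], [2,6], [2,7], [3,4], [3,6], [3,7], [4,7], [4,8], [5,6], [5,8], [6,8], [7,8]
  2-simplices (9): [1,4,7], [1,4,8], [1,6,8], [1,7,8], [2,3,6], [2,3,7], [3,4,7], [4,7,8], [5,6,8]
  3-simplices (1): [1,4,7,8]

Hence C_0 ≅ Z^8, C_1 ≅ Z^16, C_2 ≅ Z^9, C_3 ≅ Z^1.

Boundary ∂_1: C_1 → C_0 sends each edge [p,q] (with p < q) to q − p.
As a 8×16 matrix over Z this has rank 7, with invariant factors (1,1,1,1,1,1,1).

∂_2: C_2 → C_1 acts by ∂[p,q,r] = [q,r] − [p,r] + [p,q]. For instance
  ∂[3,4,7] = [4,7] − [3,7] + [3,4],
  ∂[2,3,7] = [3,7] − [2,7] + [2,3].
The 16×9 boundary matrix has rank 8 and Smith normal form diag(1,1,1,1,1,1,1,1).

∂_3: C_3 → C_2 sends each 3-simplex σ to the alternating sum Σ_i (−1)^i (σ with its i-th vertex removed). For instance
  ∂[1,4,7,8] = [4,7,8] − [1,7,8] + [1,4,8] − [1,4,7].
As a 9×1 matrix over Z this has rank 1, with invariant factors (1).

Now H_k = ker ∂_k / im ∂_{k+1}, so:

  H_0: rank C_0 − rank ∂_1 = 8 − 7 = 1, and the invariant factors of ∂_1 are all 1, so H_0 ≅ Z.
  H_1: rank ker ∂_1 − rank ∂_2 = (16 − 7) − 8 = 1, and the invariant factors of ∂_2 are all 1, so H_1 ≅ Z.
  H_2: rank ker ∂_2 − rank ∂_3 = (9 − 8) − 1 = 0, and the invariant factors of ∂_3 are all 1, so H_2 ≅ 0.
  H_3: rank ker ∂_3 − rank ∂_4 = (1 − 1) − 0 = 0, and there is no ∂_4, so H_3 ≅ 0.

H_0 = Z,  H_1 = Z,  H_2 = 0,  H_3 = 0.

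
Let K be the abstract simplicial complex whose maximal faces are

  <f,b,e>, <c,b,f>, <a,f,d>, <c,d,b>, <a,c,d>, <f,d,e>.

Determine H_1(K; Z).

Order the vertices as a < b < c < d < e < f. Listing each simplex with vertices in this order, K has dimension 2 with simplices:

  0-simplices (6): a, b, c, d, e, f
  1-simplices (12): ac, ad, af, bc, bd, be, bf, cd, cf, de, df, ef
  2-simplices (6): acd, adf, bcd, bcf, bef, def

so the chain groups are C_0 ≅ Z^6, C_1 ≅ Z^12, C_2 ≅ Z^6.

Boundary ∂_1: C_1 → C_0 is given by ∂[p,q] = [q] − [p]. For instance
  ∂df = f − d.
The resulting 6×12 matrix has rank 5, and its Smith normal form has invariant factors (1,1,1,1,1).

The boundary map ∂_2: C_2 → C_1 acts by ∂[p,q,r] = [q,r] − [p,r] + [p,q]. For instance
  ∂bcd = cd − bd + bc,
  ∂adf = df − af + ad.
As a 12×6 matrix over Z this has rank 6, with invariant factors (1,1,1,1,1,1).

Now H_k = ker ∂_k / im ∂_{k+1}, so:

  H_1: rank ker ∂_1 − rank ∂_2 = (12 − 5) − 6 = 1, and the invariant factors of ∂_2 are all 1, so H_1 = Z.

H_1 = Z.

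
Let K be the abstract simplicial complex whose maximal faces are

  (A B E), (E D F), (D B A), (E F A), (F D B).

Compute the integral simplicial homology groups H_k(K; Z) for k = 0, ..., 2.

K has 5 vertices, 10 edges, 5 triangles.
rank ∂_0 = 0, rank ∂_1 = 4 ⇒ b_0 = 5 − 0 − 4 = 1; all invariant factors of ∂_1 are 1 so no torsion. So H_0 = Z.
rank ∂_1 = 4, rank ∂_2 = 5 ⇒ b_1 = 10 − 4 − 5 = 1; all invariant factors of ∂_2 are 1 so no torsion. So H_1 = Z.
rank ∂_2 = 5, rank ∂_3 = 0 ⇒ b_2 = 5 − 5 − 0 = 0. So H_2 = 0.

H_0 = Z,  H_1 = Z,  H_2 = 0.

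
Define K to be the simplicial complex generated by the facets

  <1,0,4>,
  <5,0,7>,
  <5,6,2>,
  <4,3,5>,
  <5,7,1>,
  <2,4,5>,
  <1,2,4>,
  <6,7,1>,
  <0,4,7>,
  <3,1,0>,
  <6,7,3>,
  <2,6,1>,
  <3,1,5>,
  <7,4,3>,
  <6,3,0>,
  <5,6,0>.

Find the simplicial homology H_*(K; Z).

H_0 = Z,  H_1 = Z^2,  H_2 = Z.

We work with the vertex ordering 0 < 1 < 2 < 3 < 4 < 5 < 6 < 7. The simplices of K, each written with vertices in increasing order, are:

  0-simplices (8): [0], [1], [2], [3], [4], [5], [6], [7]
  1-simplices (24): (24 of them)
  2-simplices (16): [0,1,3], [0,1,4], [0,3,6], [0,4,7], [0,5,6], [0,5,7], [1,2,4], [1,2,6], [1,3,5], [1,5,7], [1,6,7], [2,4,5], [2,5,6], [3,4,5], [3,4,7], [3,6,7]

giving chain groups C_0 ≅ Z^8, C_1 ≅ Z^24, C_2 ≅ Z^16.

The boundary map ∂_1: C_1 → C_0 sends each edge [p,q] (with p < q) to q − p. For instance
  ∂[3,5] = [5] − [3].
The resulting 8×24 matrix has rank 7, and its Smith normal form has invariant factors (1,1,1,1,1,1,1).

Boundary ∂_2: C_2 → C_1 sends each 2-simplex [p,q,r] to [q,r] − [p,r] + [p,q]. For instance
  ∂[0,3,6] = [3,6] − [0,6] + [0,3],
  ∂[1,5,7] = [5,7] − [1,7] + [1,5].
The resulting 24×16 matrix has rank 15, and its Smith normal form has invariant factors (1,1,1,1,1,1,1,1,1,1,1,1,1,1,1).

From H_k ≅ ker(∂_k) / im(∂_{k+1}) we obtain:

  H_0: rank C_0 − rank ∂_1 = 8 − 7 = 1, and the invariant factors of ∂_1 are all 1, so H_0 = Z.
  H_1: rank ker ∂_1 − rank ∂_2 = (24 − 7) − 15 = 2, and the invariant factors of ∂_2 are all 1, so H_1 = Z^2.
  H_2: rank ker ∂_2 − rank ∂_3 = (16 − 15) − 0 = 1, and there is no ∂_3, so H_2 = Z.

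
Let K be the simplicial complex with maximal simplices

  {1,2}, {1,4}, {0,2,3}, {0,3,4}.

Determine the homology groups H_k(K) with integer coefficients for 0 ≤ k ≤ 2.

H_0 ≅ Z,  H_1 ≅ Z,  H_2 = 0.

We work with the vertex ordering 0 < 1 < 2 < 3 < 4. The simplices of K, each written with vertices in increasing order, are:

  0-simplices (5): [0], [1], [2], [3], [4]
  1-simplices (7): [0,2], [0,3], [0,4], [1,2], [1,4], [2,3], [3,4]
  2-simplices (2): [0,2,3], [0,3,4]

giving chain groups C_0 ≅ Z^5, C_1 ≅ Z^7, C_2 ≅ Z^2.

Boundary ∂_1: C_1 → C_0 maps an edge to its endpoints' difference, ∂[p,q] = q − p.
As a 5×7 matrix over Z this has rank 4, with invariant factors (1,1,1,1).

Boundary ∂_2: C_2 → C_1 acts by ∂[p,q,r] = [q,r] − [p,r] + [p,q]. For instance
  ∂[0,3,4] = [3,4] − [0,4] + [0,3],
  ∂[0,2,3] = [2,3] − [0,3] + [0,2].
The 7×2 boundary matrix has rank 2 and Smith normal form diag(1,1).

From H_k ≅ ker(∂_k) / im(∂_{k+1}) we obtain:

  H_0: rank C_0 − rank ∂_1 = 5 − 4 = 1, and the invariant factors of ∂_1 are all 1, so H_0 ≅ Z.
  H_1: rank ker ∂_1 − rank ∂_2 = (7 − 4) − 2 = 1, and the invariant factors of ∂_2 are all 1, so H_1 ≅ Z.
  H_2: rank ker ∂_2 − rank ∂_3 = (2 − 2) − 0 = 0, and there is no ∂_3, so H_2 ≅ 0.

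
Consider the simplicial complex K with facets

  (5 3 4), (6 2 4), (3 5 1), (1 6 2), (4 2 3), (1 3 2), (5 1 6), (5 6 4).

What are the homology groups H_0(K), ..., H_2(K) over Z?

H_0 ≅ Z,  H_1 = 0,  H_2 ≅ Z.

Order the vertices as 1 < 2 < 3 < 4 < 5 < 6. Listing each simplex with vertices in this order, K has dimension 2 with simplices:

  0-simplices (6): [1], [2], [3], [4], [5], [6]
  1-simplices (12): [1,2], [1,3], [1,5], [1,6], [2,3], [2,4], [2,6], [3,4], [3,5], [4,5], [4,6], [5,6]
  2-simplices (8): [1,2,3], [1,2,6], [1,3,5], [1,5,6], [2,3,4], [2,4,6], [3,4,5], [4,5,6]

Hence C_0 ≅ Z^6, C_1 ≅ Z^12, C_2 ≅ Z^8.

∂_1: C_1 → C_0 maps an edge to its endpoints' difference, ∂[p,q] = q − p. For instance
  ∂[4,6] = [6] − [4].
As a 6×12 matrix over Z this has rank 5, with invariant factors (1,1,1,1,1).

The boundary map ∂_2: C_2 → C_1 maps a triangle to the signed sum of its edges. For instance
  ∂[3,4,5] = [4,5] − [3,5] + [3,4],
  ∂[1,5,6] = [5,6] − [1,6] + [1,5].
This gives a 12×8 integer matrix of rank 7; reducing to Smith normal form yields diagonal entries (1,1,1,1,1,1,1).

From H_k ≅ ker(∂_k) / im(∂_{k+1}) we obtain:

  H_0: rank C_0 − rank ∂_1 = 6 − 5 = 1, and the invariant factors of ∂_1 are all 1, so H_0 ≅ Z.
  H_1: rank ker ∂_1 − rank ∂_2 = (12 − 5) − 7 = 0, and the invariant factors of ∂_2 are all 1, so H_1 ≅ 0.
  H_2: rank ker ∂_2 − rank ∂_3 = (8 − 7) − 0 = 1, and there is no ∂_3, so H_2 ≅ Z.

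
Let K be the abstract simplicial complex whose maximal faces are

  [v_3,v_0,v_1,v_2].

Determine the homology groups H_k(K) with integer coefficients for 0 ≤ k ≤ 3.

H_0 ≅ Z,  H_1 = 0,  H_2 = 0,  H_3 = 0.

K has 4 vertices, 6 edges, 4 triangles, 1 3-simplex.
rank ∂_0 = 0, rank ∂_1 = 3 ⇒ b_0 = 4 − 0 − 3 = 1; all invariant factors of ∂_1 are 1 so no torsion. So H_0 = Z.
rank ∂_1 = 3, rank ∂_2 = 3 ⇒ b_1 = 6 − 3 − 3 = 0; all invariant factors of ∂_2 are 1 so no torsion. So H_1 = 0.
rank ∂_2 = 3, rank ∂_3 = 1 ⇒ b_2 = 4 − 3 − 1 = 0; all invariant factors of ∂_3 are 1 so no torsion. So H_2 = 0.
rank ∂_3 = 1, rank ∂_4 = 0 ⇒ b_3 = 1 − 1 − 0 = 0. So H_3 = 0.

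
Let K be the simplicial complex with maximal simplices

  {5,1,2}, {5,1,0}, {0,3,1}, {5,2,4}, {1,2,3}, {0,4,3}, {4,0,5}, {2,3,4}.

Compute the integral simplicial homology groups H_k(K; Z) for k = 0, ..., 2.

Order the vertices as 0 < 1 < 2 < 3 < 4 < 5. Listing each simplex with vertices in this order, K has dimension 2 with simplices:

  0-simplices (6): [0], [1], [2], [3], [4], [5]
  1-simplices (12): [0,1], [0,3], [0,4], [0,5], [1,2], [1,3], [1,5], [2,3], [2,4], [2,5], [3,4], [4,5]
  2-simplices (8): [0,1,3], [0,1,5], [0,3,4], [0,4,5], [1,2,3], [1,2,5], [2,3,4], [2,4,5]

so the chain groups are C_0 ≅ Z^6, C_1 ≅ Z^12, C_2 ≅ Z^8.

Boundary ∂_1: C_1 → C_0 sends each edge [p,q] (with p < q) to q − p. For instance
  ∂[3,4] = [4] − [3].
As a 6×12 matrix over Z this has rank 5, with invariant factors (1,1,1,1,1).

∂_2: C_2 → C_1 maps a triangle to the signed sum of its edges. For instance
  ∂[0,3,4] = [3,4] − [0,4] + [0,3],
  ∂[1,2,3] = [2,3] − [1,3] + [1,2].
As a 12×8 matrix over Z this has rank 7, with invariant factors (1,1,1,1,1,1,1).

Computing H_k = (kernel of ∂_k) / (image of ∂_{k+1}):

  H_0: rank C_0 − rank ∂_1 = 6 − 5 = 1, and the invariant factors of ∂_1 are all 1, so H_0 ≅ Z.
  H_1: rank ker ∂_1 − rank ∂_2 = (12 − 5) − 7 = 0, and the invariant factors of ∂_2 are all 1, so H_1 ≅ 0.
  H_2: rank ker ∂_2 − rank ∂_3 = (8 − 7) − 0 = 1, and there is no ∂_3, so H_2 ≅ Z.

As a check, the Euler characteristic is 6 − 12 + 8 = 2, which agrees with 1 − 0 + 1 = 2.

H_0 = Z,  H_1 = 0,  H_2 = Z.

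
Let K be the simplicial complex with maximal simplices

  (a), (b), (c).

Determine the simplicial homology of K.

Fix the vertex order a < b < c and write every simplex with vertices in increasing order. Then dim K = 0 and the simplices of K are:

  0-simplices (3): a, b, c

so the chain groups are C_0 ≅ Z^3.

Computing H_k = (kernel of ∂_k) / (image of ∂_{k+1}):

  H_0: rank C_0 − rank ∂_1 = 3 − 0 = 3, and there is no ∂_1, so H_0 = Z^3.

H_0 = Z^3.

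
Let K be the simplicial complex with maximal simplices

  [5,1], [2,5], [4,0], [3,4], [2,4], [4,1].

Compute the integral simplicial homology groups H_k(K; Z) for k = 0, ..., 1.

Fix the vertex order 0 < 1 < 2 < 3 < 4 < 5 and write every simplex with vertices in increasing order. Then dim K = 1 and the simplices of K are:

  0-simplices (6): [0], [1], [2], [3], [4], [5]
  1-simplices (6): [0,4], [1,4], [1,5], [2,4], [2,5], [3,4]

giving chain groups C_0 ≅ Z^6, C_1 ≅ Z^6.

∂_1: C_1 → C_0 is given by ∂[p,q] = [q] − [p].
The resulting 6×6 matrix has rank 5, and its Smith normal form has invariant factors (1,1,1,1,1).

Reading off H_k = ker ∂_k / im ∂_{k+1}:

  H_0: rank C_0 − rank ∂_1 = 6 − 5 = 1, and the invariant factors of ∂_1 are all 1, so H_0 ≅ Z.
  H_1: rank ker ∂_1 − rank ∂_2 = (6 − 5) − 0 = 1, and there is no ∂_2, so H_1 ≅ Z.

As a check, the Euler characteristic is 6 − 6 = 0, which agrees with 1 − 1 = 0.

H_0 ≅ Z,  H_1 ≅ Z.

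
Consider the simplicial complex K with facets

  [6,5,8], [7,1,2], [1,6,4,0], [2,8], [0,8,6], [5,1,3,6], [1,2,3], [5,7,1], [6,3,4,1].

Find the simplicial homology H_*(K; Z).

Order the vertices as 0 < 1 < 2 < 3 < 4 < 5 < 6 < 7 < 8. Listing each simplex with vertices in this order, K has dimension 3 with simplices:

  0-simplices (9): [0], [1], [2], [3], [4], [5], [6], [7], [8]
  1-simplices (21): [0,1], [0,4], [0,6], [0,8], [1,2], [1,3], [1,4], [1,5], [1,6], [1,7], [2,3], [2,7], [2,8], [3,4], [3,5], [3,6], [4,6], [5,6], [5,7], [5,8], [6,8]
  2-simplices (15): [0,1,4], [0,1,6], [0,4,6], [0,6,8], [1,2,3], [1,2,7], [1,3,4], [1,3,5], [1,3,6], [1,4,6], [1,5,6], [1,5,7], [3,4,6], [3,5,6], [5,6,8]
  3-simplices (3): [0,1,4,6], [1,3,4,6], [1,3,5,6]

Hence C_0 ≅ Z^9, C_1 ≅ Z^21, C_2 ≅ Z^15, C_3 ≅ Z^3.

∂_1: C_1 → C_0 sends each edge [p,q] (with p < q) to q − p.
The 9×21 boundary matrix has rank 8 and Smith normal form diag(1,1,1,1,1,1,1,1).

Boundary ∂_2: C_2 → C_1 maps a triangle to the signed sum of its edges. For instance
  ∂[0,4,6] = [4,6] − [0,6] + [0,4],
  ∂[3,4,6] = [4,6] − [3,6] + [3,4].
The 21×15 boundary matrix has rank 12 and Smith normal form diag(1,1,1,1,1,1,1,1,1,1,1,1).

Boundary ∂_3: C_3 → C_2 sends each 3-simplex σ to the alternating sum Σ_i (−1)^i (σ with its i-th vertex removed). For instance
  ∂[1,3,5,6] = [3,5,6] − [1,5,6] + [1,3,6] − [1,3,5],
  ∂[1,3,4,6] = [3,4,6] − [1,4,6] + [1,3,6] − [1,3,4].
This gives a 15×3 integer matrix of rank 3; reducing to Smith normal form yields diagonal entries (1,1,1).

From H_k ≅ ker(∂_k) / im(∂_{k+1}) we obtain:

  H_0: rank C_0 − rank ∂_1 = 9 − 8 = 1, and the invariant factors of ∂_1 are all 1, so H_0 ≅ Z.
  H_1: rank ker ∂_1 − rank ∂_2 = (21 − 8) − 12 = 1, and the invariant factors of ∂_2 are all 1, so H_1 ≅ Z.
  H_2: rank ker ∂_2 − rank ∂_3 = (15 − 12) − 3 = 0, and the invariant factors of ∂_3 are all 1, so H_2 ≅ 0.
  H_3: rank ker ∂_3 − rank ∂_4 = (3 − 3) − 0 = 0, and there is no ∂_4, so H_3 ≅ 0.

As a check, the Euler characteristic is 9 − 21 + 15 − 3 = 0, which agrees with 1 − 1 + 0 − 0 = 0.

H_0 = Z,  H_1 = Z,  H_2 = 0,  H_3 = 0.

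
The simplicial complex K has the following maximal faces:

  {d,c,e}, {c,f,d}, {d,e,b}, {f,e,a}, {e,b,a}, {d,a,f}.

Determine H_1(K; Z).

H_1 ≅ Z.

Order the vertices as a < b < c < d < e < f. Listing each simplex with vertices in this order, K has dimension 2 with simplices:

  0-simplices (6): a, b, c, d, e, f
  1-simplices (12): ab, ad, ae, af, bd, be, cd, ce, cf, de, df, ef
  2-simplices (6): abe, adf, aef, bde, cde, cdf

Hence C_0 ≅ Z^6, C_1 ≅ Z^12, C_2 ≅ Z^6.

∂_1: C_1 → C_0 maps an edge to its endpoints' difference, ∂[p,q] = q − p. For instance
  ∂af = f − a.
The resulting 6×12 matrix has rank 5, and its Smith normal form has invariant factors (1,1,1,1,1).

The boundary map ∂_2: C_2 → C_1 acts by ∂[p,q,r] = [q,r] − [p,r] + [p,q]. For instance
  ∂adf = df − af + ad,
  ∂bde = de − be + bd.
The resulting 12×6 matrix has rank 6, and its Smith normal form has invariant factors (1,1,1,1,1,1).

From H_k ≅ ker(∂_k) / im(∂_{k+1}) we obtain:

  H_1: rank ker ∂_1 − rank ∂_2 = (12 − 5) − 6 = 1, and the invariant factors of ∂_2 are all 1, so H_1 = Z.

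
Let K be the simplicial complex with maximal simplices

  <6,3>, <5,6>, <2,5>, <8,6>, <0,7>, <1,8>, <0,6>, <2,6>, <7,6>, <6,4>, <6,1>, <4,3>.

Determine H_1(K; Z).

H_1 ≅ Z^4.

K has 9 vertices, 12 edges.
rank ∂_1 = 8, rank ∂_2 = 0 ⇒ b_1 = 12 − 8 − 0 = 4. So H_1 ≅ Z^4.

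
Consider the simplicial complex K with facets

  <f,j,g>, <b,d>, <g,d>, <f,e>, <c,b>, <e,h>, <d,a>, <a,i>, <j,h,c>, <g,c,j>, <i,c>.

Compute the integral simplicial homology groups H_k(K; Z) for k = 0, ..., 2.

Order the vertices as a < b < c < d < e < f < g < h < i < j. Listing each simplex with vertices in this order, K has dimension 2 with simplices:

  0-simplices (10): a, b, c, d, e, f, g, h, i, j
  1-simplices (15): ad, ai, bc, bd, cg, ch, ci, cj, dg, ef, eh, fg, fj, gj, hj
  2-simplices (3): cgj, chj, fgj

Hence C_0 ≅ Z^10, C_1 ≅ Z^15, C_2 ≅ Z^3.

The boundary map ∂_1: C_1 → C_0 is given by ∂[p,q] = [q] − [p].
As a 10×15 matrix over Z this has rank 9, with invariant factors (1,1,1,1,1,1,1,1,1).

The boundary map ∂_2: C_2 → C_1 sends each 2-simplex [p,q,r] to [q,r] − [p,r] + [p,q]. For instance
  ∂cgj = gj − cj + cg,
  ∂chj = hj − cj + ch.
The 15×3 boundary matrix has rank 3 and Smith normal form diag(1,1,1).

Computing H_k = (kernel of ∂_k) / (image of ∂_{k+1}):

  H_0: rank C_0 − rank ∂_1 = 10 − 9 = 1, and the invariant factors of ∂_1 are all 1, so H_0 = Z.
  H_1: rank ker ∂_1 − rank ∂_2 = (15 − 9) − 3 = 3, and the invariant factors of ∂_2 are all 1, so H_1 = Z^3.
  H_2: rank ker ∂_2 − rank ∂_3 = (3 − 3) − 0 = 0, and there is no ∂_3, so H_2 = 0.

As a check, the Euler characteristic is 10 − 15 + 3 = -2, which agrees with 1 − 3 + 0 = -2.

H_0 = Z,  H_1 = Z^3,  H_2 = 0.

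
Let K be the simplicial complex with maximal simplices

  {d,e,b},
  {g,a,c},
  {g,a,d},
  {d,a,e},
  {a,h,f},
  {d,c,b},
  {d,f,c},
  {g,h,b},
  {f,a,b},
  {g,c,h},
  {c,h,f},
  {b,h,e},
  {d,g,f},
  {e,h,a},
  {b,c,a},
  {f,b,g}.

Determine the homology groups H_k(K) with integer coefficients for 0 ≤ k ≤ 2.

H_0 = Z,  H_1 = Z^2,  H_2 = Z.

Fix the vertex order a < b < c < d < e < f < g < h and write every simplex with vertices in increasing order. Then dim K = 2 and the simplices of K are:

  0-simplices (8): a, b, c, d, e, f, g, h
  1-simplices (24): ab, ac, ad, ae, af, ag, ah, bc, bd, be, bf, bg, bh, cd, cf, cg, ch, de, df, dg, eh, fg, fh, gh
  2-simplices (16): abc, abf, acg, ade, adg, aeh, afh, bcd, bde, beh, bfg, bgh, cdf, cfh, cgh, dfg

so the chain groups are C_0 ≅ Z^8, C_1 ≅ Z^24, C_2 ≅ Z^16.

The boundary map ∂_1: C_1 → C_0 sends each edge [p,q] (with p < q) to q − p.
The 8×24 boundary matrix has rank 7 and Smith normal form diag(1,1,1,1,1,1,1).

∂_2: C_2 → C_1 maps a triangle to the signed sum of its edges. For instance
  ∂bgh = gh − bh + bg,
  ∂cdf = df − cf + cd.
The 24×16 boundary matrix has rank 15 and Smith normal form diag(1,1,1,1,1,1,1,1,1,1,1,1,1,1,1).

Reading off H_k = ker ∂_k / im ∂_{k+1}:

  H_0: rank C_0 − rank ∂_1 = 8 − 7 = 1, and the invariant factors of ∂_1 are all 1, so H_0 = Z.
  H_1: rank ker ∂_1 − rank ∂_2 = (24 − 7) − 15 = 2, and the invariant factors of ∂_2 are all 1, so H_1 = Z^2.
  H_2: rank ker ∂_2 − rank ∂_3 = (16 − 15) − 0 = 1, and there is no ∂_3, so H_2 = Z.

As a check, the Euler characteristic is 8 − 24 + 16 = 0, which agrees with 1 − 2 + 1 = 0.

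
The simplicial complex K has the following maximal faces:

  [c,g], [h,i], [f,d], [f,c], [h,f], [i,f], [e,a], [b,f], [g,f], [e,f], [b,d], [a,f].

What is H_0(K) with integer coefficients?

We work with the vertex ordering a < b < c < d < e < f < g < h < i. The simplices of K, each written with vertices in increasing order, are:

  0-simplices (9): a, b, c, d, e, f, g, h, i
  1-simplices (12): ae, af, bd, bf, cf, cg, df, ef, fg, fh, fi, hi

Hence C_0 ≅ Z^9, C_1 ≅ Z^12.

Boundary ∂_1: C_1 → C_0 sends each edge [p,q] (with p < q) to q − p. For instance
  ∂fi = i − f.
As a 9×12 matrix over Z this has rank 8, with invariant factors (1,1,1,1,1,1,1,1).

Reading off H_k = ker ∂_k / im ∂_{k+1}:

  H_0: rank C_0 − rank ∂_1 = 9 − 8 = 1, and the invariant factors of ∂_1 are all 1, so H_0 ≅ Z.

(K is a triangulation of a wedge of 4 circles.)

H_0 = Z.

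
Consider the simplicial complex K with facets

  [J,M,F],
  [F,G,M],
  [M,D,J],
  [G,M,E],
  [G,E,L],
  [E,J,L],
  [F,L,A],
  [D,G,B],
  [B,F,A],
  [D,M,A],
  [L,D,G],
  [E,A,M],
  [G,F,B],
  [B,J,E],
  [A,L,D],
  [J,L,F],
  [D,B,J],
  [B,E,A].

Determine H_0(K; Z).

H_0 ≅ Z.

Fix the vertex order A < B < D < E < F < G < J < L < M and write every simplex with vertices in increasing order. Then dim K = 2 and the simplices of K are:

  0-simplices (9): A, B, D, E, F, G, J, L, M
  1-simplices (27): AB, AD, AE, AF, AL, AM, BD, BE, BF, BG, BJ, DG, DJ, DL, DM, EG, EJ, EL, EM, FG, FJ, FL, FM, GL, GM, JL, JM
  2-simplices (18): ABE, ABF, ADL, ADM, AEM, AFL, BDG, BDJ, BEJ, BFG, DGL, DJM, EGL, EGM, EJL, FGM, FJL, FJM

so the chain groups are C_0 ≅ Z^9, C_1 ≅ Z^27, C_2 ≅ Z^18.

Boundary ∂_1: C_1 → C_0 is given by ∂[p,q] = [q] − [p]. For instance
  ∂DM = M − D.
The 9×27 boundary matrix has rank 8 and Smith normal form diag(1,1,1,1,1,1,1,1).

∂_2: C_2 → C_1 sends each 2-simplex [p,q,r] to [q,r] − [p,r] + [p,q]. For instance
  ∂ABE = BE − AE + AB,
  ∂BEJ = EJ − BJ + BE.
This gives a 27×18 integer matrix of rank 17; reducing to Smith normal form yields diagonal entries (1,1,1,1,1,1,1,1,1,1,1,1,1,1,1,1,1).

Computing H_k = (kernel of ∂_k) / (image of ∂_{k+1}):

  H_0: rank C_0 − rank ∂_1 = 9 − 8 = 1, and the invariant factors of ∂_1 are all 1, so H_0 ≅ Z.

(K is a triangulation of the torus T^2.)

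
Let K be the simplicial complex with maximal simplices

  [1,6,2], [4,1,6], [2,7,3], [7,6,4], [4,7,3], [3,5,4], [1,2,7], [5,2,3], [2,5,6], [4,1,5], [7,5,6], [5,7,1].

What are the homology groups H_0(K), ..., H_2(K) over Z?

We work with the vertex ordering 1 < 2 < 3 < 4 < 5 < 6 < 7. The simplices of K, each written with vertices in increasing order, are:

  0-simplices (7): [1], [2], [3], [4], [5], [6], [7]
  1-simplices (18): [1,2], [1,4], [1,5], [1,6], [1,7], [2,3], [2,5], [2,6], [2,7], [3,4], [3,5], [3,7], [4,5], [4,6], [4,7], [5,6], [5,7], [6,7]
  2-simplices (12): [1,2,6], [1,2,7], [1,4,5], [1,4,6], [1,5,7], [2,3,5], [2,3,7], [2,5,6], [3,4,5], [3,4,7], [4,6,7], [5,6,7]

giving chain groups C_0 ≅ Z^7, C_1 ≅ Z^18, C_2 ≅ Z^12.

Boundary ∂_1: C_1 → C_0 is given by ∂[p,q] = [q] − [p].
As a 7×18 matrix over Z this has rank 6, with invariant factors (1,1,1,1,1,1).

Boundary ∂_2: C_2 → C_1 acts by ∂[p,q,r] = [q,r] − [p,r] + [p,q]. For instance
  ∂[4,6,7] = [6,7] − [4,7] + [4,6],
  ∂[2,3,5] = [3,5] − [2,5] + [2,3].
This gives a 18×12 integer matrix of rank 12; reducing to Smith normal form yields diagonal entries (1,1,1,1,1,1,1,1,1,1,1,2).

From H_k ≅ ker(∂_k) / im(∂_{k+1}) we obtain:

  H_0: rank C_0 − rank ∂_1 = 7 − 6 = 1, and the invariant factors of ∂_1 are all 1, so H_0 ≅ Z.
  H_1: rank ker ∂_1 − rank ∂_2 = (18 − 6) − 12 = 0, and ∂_2 has invariant factor 2 > 1, so H_1 ≅ Z/2.
  H_2: rank ker ∂_2 − rank ∂_3 = (12 − 12) − 0 = 0, and there is no ∂_3, so H_2 ≅ 0.

As a check, the Euler characteristic is 7 − 18 + 12 = 1, which agrees with 1 − 0 + 0 = 1.

H_0 ≅ Z,  H_1 ≅ Z/2,  H_2 = 0.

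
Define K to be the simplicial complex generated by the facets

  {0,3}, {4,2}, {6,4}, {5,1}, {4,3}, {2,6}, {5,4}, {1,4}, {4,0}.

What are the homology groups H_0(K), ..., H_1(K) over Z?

H_0 ≅ Z,  H_1 ≅ Z^3.

K has 7 vertices, 9 edges.
rank ∂_0 = 0, rank ∂_1 = 6 ⇒ b_0 = 7 − 0 − 6 = 1; all invariant factors of ∂_1 are 1 so no torsion. So H_0 ≅ Z.
rank ∂_1 = 6, rank ∂_2 = 0 ⇒ b_1 = 9 − 6 − 0 = 3. So H_1 ≅ Z^3.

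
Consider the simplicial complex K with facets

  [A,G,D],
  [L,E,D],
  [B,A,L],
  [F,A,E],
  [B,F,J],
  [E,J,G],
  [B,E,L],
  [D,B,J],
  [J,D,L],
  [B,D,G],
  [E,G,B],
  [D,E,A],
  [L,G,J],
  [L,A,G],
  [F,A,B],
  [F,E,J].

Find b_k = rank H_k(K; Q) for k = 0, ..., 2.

b_0 = 1, b_1 = 2, b_2 = 1.

Fix the vertex order A < B < D < E < F < G < J < L and write every simplex with vertices in increasing order. Then dim K = 2 and the simplices of K are:

  0-simplices (8): A, B, D, E, F, G, J, L
  1-simplices (24): AB, AD, AE, AF, AG, AL, BD, BE, BF, BG, BJ, BL, DE, DG, DJ, DL, EF, EG, EJ, EL, FJ, GJ, GL, JL
  2-simplices (16): ABF, ABL, ADE, ADG, AEF, AGL, BDG, BDJ, BEG, BEL, BFJ, DEL, DJL, EFJ, EGJ, GJL

so the chain groups are C_0 ≅ Z^8, C_1 ≅ Z^24, C_2 ≅ Z^16.

Boundary ∂_1: C_1 → C_0 is given by ∂[p,q] = [q] − [p]. For instance
  ∂AD = D − A.
As a 8×24 matrix over Z this has rank 7, with invariant factors (1,1,1,1,1,1,1).

∂_2: C_2 → C_1 sends each 2-simplex [p,q,r] to [q,r] − [p,r] + [p,q]. For instance
  ∂GJL = JL − GL + GJ,
  ∂DEL = EL − DL + DE.
The resulting 24×16 matrix has rank 15, and its Smith normal form has invariant factors (1,1,1,1,1,1,1,1,1,1,1,1,1,1,1).

Computing H_k = (kernel of ∂_k) / (image of ∂_{k+1}):

  H_0: rank C_0 − rank ∂_1 = 8 − 7 = 1, and the invariant factors of ∂_1 are all 1, so H_0 ≅ Z.
  H_1: rank ker ∂_1 − rank ∂_2 = (24 − 7) − 15 = 2, and the invariant factors of ∂_2 are all 1, so H_1 ≅ Z^2.
  H_2: rank ker ∂_2 − rank ∂_3 = (16 − 15) − 0 = 1, and there is no ∂_3, so H_2 ≅ Z.

Hence the Betti numbers are b_0 = 1, b_1 = 2, b_2 = 1.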